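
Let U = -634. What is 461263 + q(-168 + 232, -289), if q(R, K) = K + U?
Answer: 460340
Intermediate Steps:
q(R, K) = -634 + K (q(R, K) = K - 634 = -634 + K)
461263 + q(-168 + 232, -289) = 461263 + (-634 - 289) = 461263 - 923 = 460340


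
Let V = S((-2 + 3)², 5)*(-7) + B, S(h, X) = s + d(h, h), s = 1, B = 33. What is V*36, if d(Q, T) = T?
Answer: 684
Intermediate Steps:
S(h, X) = 1 + h
V = 19 (V = (1 + (-2 + 3)²)*(-7) + 33 = (1 + 1²)*(-7) + 33 = (1 + 1)*(-7) + 33 = 2*(-7) + 33 = -14 + 33 = 19)
V*36 = 19*36 = 684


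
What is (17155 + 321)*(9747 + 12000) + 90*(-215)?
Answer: 380031222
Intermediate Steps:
(17155 + 321)*(9747 + 12000) + 90*(-215) = 17476*21747 - 19350 = 380050572 - 19350 = 380031222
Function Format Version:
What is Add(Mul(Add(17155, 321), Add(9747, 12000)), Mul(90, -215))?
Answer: 380031222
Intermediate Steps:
Add(Mul(Add(17155, 321), Add(9747, 12000)), Mul(90, -215)) = Add(Mul(17476, 21747), -19350) = Add(380050572, -19350) = 380031222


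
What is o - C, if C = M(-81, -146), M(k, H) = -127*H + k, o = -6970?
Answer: -25431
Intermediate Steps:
M(k, H) = k - 127*H
C = 18461 (C = -81 - 127*(-146) = -81 + 18542 = 18461)
o - C = -6970 - 1*18461 = -6970 - 18461 = -25431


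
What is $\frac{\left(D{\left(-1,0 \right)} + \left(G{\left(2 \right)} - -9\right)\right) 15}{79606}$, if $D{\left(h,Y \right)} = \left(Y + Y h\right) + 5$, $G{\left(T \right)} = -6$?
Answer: $\frac{60}{39803} \approx 0.0015074$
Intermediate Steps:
$D{\left(h,Y \right)} = 5 + Y + Y h$
$\frac{\left(D{\left(-1,0 \right)} + \left(G{\left(2 \right)} - -9\right)\right) 15}{79606} = \frac{\left(\left(5 + 0 + 0 \left(-1\right)\right) - -3\right) 15}{79606} = \left(\left(5 + 0 + 0\right) + \left(-6 + 9\right)\right) 15 \cdot \frac{1}{79606} = \left(5 + 3\right) 15 \cdot \frac{1}{79606} = 8 \cdot 15 \cdot \frac{1}{79606} = 120 \cdot \frac{1}{79606} = \frac{60}{39803}$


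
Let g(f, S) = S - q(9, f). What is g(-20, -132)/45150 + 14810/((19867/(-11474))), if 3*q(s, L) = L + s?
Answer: -657629086337/76885290 ≈ -8553.4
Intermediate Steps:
q(s, L) = L/3 + s/3 (q(s, L) = (L + s)/3 = L/3 + s/3)
g(f, S) = -3 + S - f/3 (g(f, S) = S - (f/3 + (⅓)*9) = S - (f/3 + 3) = S - (3 + f/3) = S + (-3 - f/3) = -3 + S - f/3)
g(-20, -132)/45150 + 14810/((19867/(-11474))) = (-3 - 132 - ⅓*(-20))/45150 + 14810/((19867/(-11474))) = (-3 - 132 + 20/3)*(1/45150) + 14810/((19867*(-1/11474))) = -385/3*1/45150 + 14810/(-19867/11474) = -11/3870 + 14810*(-11474/19867) = -11/3870 - 169929940/19867 = -657629086337/76885290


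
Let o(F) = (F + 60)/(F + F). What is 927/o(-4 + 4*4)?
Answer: 309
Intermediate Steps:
o(F) = (60 + F)/(2*F) (o(F) = (60 + F)/((2*F)) = (60 + F)*(1/(2*F)) = (60 + F)/(2*F))
927/o(-4 + 4*4) = 927/(((60 + (-4 + 4*4))/(2*(-4 + 4*4)))) = 927/(((60 + (-4 + 16))/(2*(-4 + 16)))) = 927/(((½)*(60 + 12)/12)) = 927/(((½)*(1/12)*72)) = 927/3 = 927*(⅓) = 309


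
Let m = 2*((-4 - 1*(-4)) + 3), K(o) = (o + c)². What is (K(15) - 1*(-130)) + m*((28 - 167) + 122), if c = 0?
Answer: 253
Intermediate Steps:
K(o) = o² (K(o) = (o + 0)² = o²)
m = 6 (m = 2*((-4 + 4) + 3) = 2*(0 + 3) = 2*3 = 6)
(K(15) - 1*(-130)) + m*((28 - 167) + 122) = (15² - 1*(-130)) + 6*((28 - 167) + 122) = (225 + 130) + 6*(-139 + 122) = 355 + 6*(-17) = 355 - 102 = 253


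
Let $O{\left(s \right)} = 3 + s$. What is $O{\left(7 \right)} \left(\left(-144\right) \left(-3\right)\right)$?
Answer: $4320$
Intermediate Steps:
$O{\left(7 \right)} \left(\left(-144\right) \left(-3\right)\right) = \left(3 + 7\right) \left(\left(-144\right) \left(-3\right)\right) = 10 \cdot 432 = 4320$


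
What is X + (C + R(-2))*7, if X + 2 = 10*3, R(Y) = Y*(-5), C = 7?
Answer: 147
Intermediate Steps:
R(Y) = -5*Y
X = 28 (X = -2 + 10*3 = -2 + 30 = 28)
X + (C + R(-2))*7 = 28 + (7 - 5*(-2))*7 = 28 + (7 + 10)*7 = 28 + 17*7 = 28 + 119 = 147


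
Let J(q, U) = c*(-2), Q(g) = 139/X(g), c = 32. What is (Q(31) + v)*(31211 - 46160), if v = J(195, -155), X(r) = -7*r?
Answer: 209689623/217 ≈ 9.6631e+5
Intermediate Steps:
Q(g) = -139/(7*g) (Q(g) = 139/((-7*g)) = 139*(-1/(7*g)) = -139/(7*g))
J(q, U) = -64 (J(q, U) = 32*(-2) = -64)
v = -64
(Q(31) + v)*(31211 - 46160) = (-139/7/31 - 64)*(31211 - 46160) = (-139/7*1/31 - 64)*(-14949) = (-139/217 - 64)*(-14949) = -14027/217*(-14949) = 209689623/217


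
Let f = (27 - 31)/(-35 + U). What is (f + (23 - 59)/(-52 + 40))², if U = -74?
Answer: 109561/11881 ≈ 9.2215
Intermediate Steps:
f = 4/109 (f = (27 - 31)/(-35 - 74) = -4/(-109) = -4*(-1/109) = 4/109 ≈ 0.036697)
(f + (23 - 59)/(-52 + 40))² = (4/109 + (23 - 59)/(-52 + 40))² = (4/109 - 36/(-12))² = (4/109 - 36*(-1/12))² = (4/109 + 3)² = (331/109)² = 109561/11881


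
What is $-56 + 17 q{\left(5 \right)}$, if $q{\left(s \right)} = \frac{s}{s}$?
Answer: $-39$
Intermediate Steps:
$q{\left(s \right)} = 1$
$-56 + 17 q{\left(5 \right)} = -56 + 17 \cdot 1 = -56 + 17 = -39$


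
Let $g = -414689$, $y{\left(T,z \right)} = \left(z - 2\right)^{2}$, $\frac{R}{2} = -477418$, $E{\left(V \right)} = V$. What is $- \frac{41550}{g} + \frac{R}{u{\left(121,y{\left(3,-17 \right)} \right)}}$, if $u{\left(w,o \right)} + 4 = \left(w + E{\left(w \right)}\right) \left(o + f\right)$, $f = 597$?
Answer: $- \frac{96581841601}{24034545062} \approx -4.0185$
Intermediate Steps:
$R = -954836$ ($R = 2 \left(-477418\right) = -954836$)
$y{\left(T,z \right)} = \left(-2 + z\right)^{2}$
$u{\left(w,o \right)} = -4 + 2 w \left(597 + o\right)$ ($u{\left(w,o \right)} = -4 + \left(w + w\right) \left(o + 597\right) = -4 + 2 w \left(597 + o\right)$)
$- \frac{41550}{g} + \frac{R}{u{\left(121,y{\left(3,-17 \right)} \right)}} = - \frac{41550}{-414689} - \frac{954836}{-4 + 1194 \cdot 121 + 2 \left(-2 - 17\right)^{2} \cdot 121} = \left(-41550\right) \left(- \frac{1}{414689}\right) - \frac{954836}{-4 + 144474 + 2 \left(-19\right)^{2} \cdot 121} = \frac{41550}{414689} - \frac{954836}{-4 + 144474 + 2 \cdot 361 \cdot 121} = \frac{41550}{414689} - \frac{954836}{-4 + 144474 + 87362} = \frac{41550}{414689} - \frac{954836}{231832} = \frac{41550}{414689} - \frac{238709}{57958} = - \frac{96581841601}{24034545062}$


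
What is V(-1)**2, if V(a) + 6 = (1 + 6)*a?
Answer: 169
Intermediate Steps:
V(a) = -6 + 7*a (V(a) = -6 + (1 + 6)*a = -6 + 7*a)
V(-1)**2 = (-6 + 7*(-1))**2 = (-6 - 7)**2 = (-13)**2 = 169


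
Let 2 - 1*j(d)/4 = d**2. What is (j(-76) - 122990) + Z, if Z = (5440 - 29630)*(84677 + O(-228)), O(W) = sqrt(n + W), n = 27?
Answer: -2048482716 - 24190*I*sqrt(201) ≈ -2.0485e+9 - 3.4295e+5*I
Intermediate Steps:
j(d) = 8 - 4*d**2
O(W) = sqrt(27 + W)
Z = -2048336630 - 24190*I*sqrt(201) (Z = (5440 - 29630)*(84677 + sqrt(27 - 228)) = -24190*(84677 + sqrt(-201)) = -24190*(84677 + I*sqrt(201)) = -2048336630 - 24190*I*sqrt(201) ≈ -2.0483e+9 - 3.4295e+5*I)
(j(-76) - 122990) + Z = ((8 - 4*(-76)**2) - 122990) + (-2048336630 - 24190*I*sqrt(201)) = ((8 - 4*5776) - 122990) + (-2048336630 - 24190*I*sqrt(201)) = ((8 - 23104) - 122990) + (-2048336630 - 24190*I*sqrt(201)) = (-23096 - 122990) + (-2048336630 - 24190*I*sqrt(201)) = -146086 + (-2048336630 - 24190*I*sqrt(201)) = -2048482716 - 24190*I*sqrt(201)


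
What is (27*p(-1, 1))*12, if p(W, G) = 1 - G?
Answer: 0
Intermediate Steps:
(27*p(-1, 1))*12 = (27*(1 - 1*1))*12 = (27*(1 - 1))*12 = (27*0)*12 = 0*12 = 0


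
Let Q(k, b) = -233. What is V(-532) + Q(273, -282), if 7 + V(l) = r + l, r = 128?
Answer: -644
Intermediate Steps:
V(l) = 121 + l (V(l) = -7 + (128 + l) = 121 + l)
V(-532) + Q(273, -282) = (121 - 532) - 233 = -411 - 233 = -644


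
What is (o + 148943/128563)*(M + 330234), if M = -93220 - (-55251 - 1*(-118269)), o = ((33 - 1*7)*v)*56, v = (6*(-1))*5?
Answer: -977071562146412/128563 ≈ -7.5999e+9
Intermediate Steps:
v = -30 (v = -6*5 = -30)
o = -43680 (o = ((33 - 1*7)*(-30))*56 = ((33 - 7)*(-30))*56 = (26*(-30))*56 = -780*56 = -43680)
M = -156238 (M = -93220 - (-55251 + 118269) = -93220 - 1*63018 = -93220 - 63018 = -156238)
(o + 148943/128563)*(M + 330234) = (-43680 + 148943/128563)*(-156238 + 330234) = (-43680 + 148943*(1/128563))*173996 = (-43680 + 148943/128563)*173996 = -5615482897/128563*173996 = -977071562146412/128563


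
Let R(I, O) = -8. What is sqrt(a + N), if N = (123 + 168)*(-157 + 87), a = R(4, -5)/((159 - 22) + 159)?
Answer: I*sqrt(27886567)/37 ≈ 142.72*I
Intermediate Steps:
a = -1/37 (a = -8/((159 - 22) + 159) = -8/(137 + 159) = -8/296 = -8*1/296 = -1/37 ≈ -0.027027)
N = -20370 (N = 291*(-70) = -20370)
sqrt(a + N) = sqrt(-1/37 - 20370) = sqrt(-753691/37) = I*sqrt(27886567)/37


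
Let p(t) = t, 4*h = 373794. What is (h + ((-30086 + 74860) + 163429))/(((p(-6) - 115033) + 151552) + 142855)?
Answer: 603303/358736 ≈ 1.6817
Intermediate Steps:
h = 186897/2 (h = (1/4)*373794 = 186897/2 ≈ 93449.)
(h + ((-30086 + 74860) + 163429))/(((p(-6) - 115033) + 151552) + 142855) = (186897/2 + ((-30086 + 74860) + 163429))/(((-6 - 115033) + 151552) + 142855) = (186897/2 + (44774 + 163429))/((-115039 + 151552) + 142855) = (186897/2 + 208203)/(36513 + 142855) = (603303/2)/179368 = (603303/2)*(1/179368) = 603303/358736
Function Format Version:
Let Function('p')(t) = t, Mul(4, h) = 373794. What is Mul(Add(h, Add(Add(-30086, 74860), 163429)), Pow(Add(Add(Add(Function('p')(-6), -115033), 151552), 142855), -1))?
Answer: Rational(603303, 358736) ≈ 1.6817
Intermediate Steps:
h = Rational(186897, 2) (h = Mul(Rational(1, 4), 373794) = Rational(186897, 2) ≈ 93449.)
Mul(Add(h, Add(Add(-30086, 74860), 163429)), Pow(Add(Add(Add(Function('p')(-6), -115033), 151552), 142855), -1)) = Mul(Add(Rational(186897, 2), Add(Add(-30086, 74860), 163429)), Pow(Add(Add(Add(-6, -115033), 151552), 142855), -1)) = Mul(Add(Rational(186897, 2), Add(44774, 163429)), Pow(Add(Add(-115039, 151552), 142855), -1)) = Mul(Add(Rational(186897, 2), 208203), Pow(Add(36513, 142855), -1)) = Mul(Rational(603303, 2), Pow(179368, -1)) = Mul(Rational(603303, 2), Rational(1, 179368)) = Rational(603303, 358736)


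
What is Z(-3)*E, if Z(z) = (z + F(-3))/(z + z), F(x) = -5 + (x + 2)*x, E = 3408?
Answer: 2840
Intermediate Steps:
F(x) = -5 + x*(2 + x) (F(x) = -5 + (2 + x)*x = -5 + x*(2 + x))
Z(z) = (-2 + z)/(2*z) (Z(z) = (z + (-5 + (-3)² + 2*(-3)))/(z + z) = (z + (-5 + 9 - 6))/((2*z)) = (z - 2)*(1/(2*z)) = (-2 + z)*(1/(2*z)) = (-2 + z)/(2*z))
Z(-3)*E = ((½)*(-2 - 3)/(-3))*3408 = ((½)*(-⅓)*(-5))*3408 = (⅚)*3408 = 2840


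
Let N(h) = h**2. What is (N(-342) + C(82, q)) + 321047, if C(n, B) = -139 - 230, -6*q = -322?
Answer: 437642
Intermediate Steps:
q = 161/3 (q = -1/6*(-322) = 161/3 ≈ 53.667)
C(n, B) = -369
(N(-342) + C(82, q)) + 321047 = ((-342)**2 - 369) + 321047 = (116964 - 369) + 321047 = 116595 + 321047 = 437642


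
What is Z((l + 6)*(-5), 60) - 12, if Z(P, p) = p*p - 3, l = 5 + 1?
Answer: 3585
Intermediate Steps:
l = 6
Z(P, p) = -3 + p² (Z(P, p) = p² - 3 = -3 + p²)
Z((l + 6)*(-5), 60) - 12 = (-3 + 60²) - 12 = (-3 + 3600) - 12 = 3597 - 12 = 3585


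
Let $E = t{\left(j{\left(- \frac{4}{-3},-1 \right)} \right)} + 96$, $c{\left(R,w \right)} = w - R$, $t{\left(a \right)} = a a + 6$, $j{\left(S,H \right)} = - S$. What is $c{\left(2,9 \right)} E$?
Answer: $\frac{6538}{9} \approx 726.44$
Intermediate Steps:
$t{\left(a \right)} = 6 + a^{2}$ ($t{\left(a \right)} = a^{2} + 6 = 6 + a^{2}$)
$E = \frac{934}{9}$ ($E = \left(6 + \left(- \frac{-4}{-3}\right)^{2}\right) + 96 = \left(6 + \left(- \frac{\left(-4\right) \left(-1\right)}{3}\right)^{2}\right) + 96 = \left(6 + \left(\left(-1\right) \frac{4}{3}\right)^{2}\right) + 96 = \left(6 + \left(- \frac{4}{3}\right)^{2}\right) + 96 = \left(6 + \frac{16}{9}\right) + 96 = \frac{70}{9} + 96 = \frac{934}{9} \approx 103.78$)
$c{\left(2,9 \right)} E = \left(9 - 2\right) \frac{934}{9} = 7 \cdot \frac{934}{9} = \frac{6538}{9}$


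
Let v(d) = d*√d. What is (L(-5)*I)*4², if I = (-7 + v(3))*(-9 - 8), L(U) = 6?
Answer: 11424 - 4896*√3 ≈ 2943.9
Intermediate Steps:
v(d) = d^(3/2)
I = 119 - 51*√3 (I = (-7 + 3^(3/2))*(-9 - 8) = (-7 + 3*√3)*(-17) = 119 - 51*√3 ≈ 30.665)
(L(-5)*I)*4² = (6*(119 - 51*√3))*4² = (714 - 306*√3)*16 = 11424 - 4896*√3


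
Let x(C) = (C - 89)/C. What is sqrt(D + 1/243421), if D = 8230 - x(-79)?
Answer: sqrt(3042691133042292539)/19230259 ≈ 90.708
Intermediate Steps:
x(C) = (-89 + C)/C
D = 650002/79 (D = 8230 - (-89 - 79)/(-79) = 8230 - (-1)*(-168)/79 = 8230 - 1*168/79 = 8230 - 168/79 = 650002/79 ≈ 8227.9)
sqrt(D + 1/243421) = sqrt(650002/79 + 1/243421) = sqrt(158224136921/19230259) = sqrt(3042691133042292539)/19230259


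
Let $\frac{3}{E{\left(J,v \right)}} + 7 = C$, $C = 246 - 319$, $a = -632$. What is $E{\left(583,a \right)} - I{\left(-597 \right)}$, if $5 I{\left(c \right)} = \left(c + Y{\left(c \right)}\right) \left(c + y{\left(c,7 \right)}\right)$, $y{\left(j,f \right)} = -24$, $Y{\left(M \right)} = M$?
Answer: $- \frac{11863587}{80} \approx -1.4829 \cdot 10^{5}$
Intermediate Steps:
$I{\left(c \right)} = \frac{2 c \left(-24 + c\right)}{5}$ ($I{\left(c \right)} = \frac{\left(c + c\right) \left(c - 24\right)}{5} = \frac{2 c \left(-24 + c\right)}{5}$)
$C = -73$
$E{\left(J,v \right)} = - \frac{3}{80}$ ($E{\left(J,v \right)} = \frac{3}{-7 - 73} = \frac{3}{-80} = 3 \left(- \frac{1}{80}\right) = - \frac{3}{80}$)
$E{\left(583,a \right)} - I{\left(-597 \right)} = - \frac{3}{80} - \frac{2}{5} \left(-597\right) \left(-24 - 597\right) = - \frac{3}{80} - \frac{2}{5} \left(-597\right) \left(-621\right) = - \frac{3}{80} - \frac{741474}{5} = - \frac{11863587}{80}$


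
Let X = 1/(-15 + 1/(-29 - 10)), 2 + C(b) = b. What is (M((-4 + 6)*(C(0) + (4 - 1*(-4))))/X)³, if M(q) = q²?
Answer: -22254434353152/2197 ≈ -1.0129e+10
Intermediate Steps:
C(b) = -2 + b
X = -39/586 (X = 1/(-15 + 1/(-39)) = 1/(-15 - 1/39) = 1/(-586/39) = -39/586 ≈ -0.066553)
(M((-4 + 6)*(C(0) + (4 - 1*(-4))))/X)³ = (((-4 + 6)*((-2 + 0) + (4 - 1*(-4))))²/(-39/586))³ = ((2*(-2 + (4 + 4)))²*(-586/39))³ = ((2*(-2 + 8))²*(-586/39))³ = ((2*6)²*(-586/39))³ = (12²*(-586/39))³ = (144*(-586/39))³ = (-28128/13)³ = -22254434353152/2197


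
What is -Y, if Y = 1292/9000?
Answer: -323/2250 ≈ -0.14356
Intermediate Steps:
Y = 323/2250 (Y = 1292*(1/9000) = 323/2250 ≈ 0.14356)
-Y = -1*323/2250 = -323/2250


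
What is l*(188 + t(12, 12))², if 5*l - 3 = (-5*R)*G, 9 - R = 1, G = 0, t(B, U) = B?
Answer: 24000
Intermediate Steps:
R = 8 (R = 9 - 1*1 = 9 - 1 = 8)
l = ⅗ (l = ⅗ + (-5*8*0)/5 = ⅗ + (-40*0)/5 = ⅗ + (⅕)*0 = ⅗ + 0 = ⅗ ≈ 0.60000)
l*(188 + t(12, 12))² = 3*(188 + 12)²/5 = (⅗)*200² = (⅗)*40000 = 24000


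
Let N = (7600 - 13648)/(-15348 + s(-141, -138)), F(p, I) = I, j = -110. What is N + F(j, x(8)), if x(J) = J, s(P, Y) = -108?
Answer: 193/23 ≈ 8.3913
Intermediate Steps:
N = 9/23 (N = (7600 - 13648)/(-15348 - 108) = -6048/(-15456) = -6048*(-1/15456) = 9/23 ≈ 0.39130)
N + F(j, x(8)) = 9/23 + 8 = 193/23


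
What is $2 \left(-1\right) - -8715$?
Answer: $8713$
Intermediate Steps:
$2 \left(-1\right) - -8715 = -2 + 8715 = 8713$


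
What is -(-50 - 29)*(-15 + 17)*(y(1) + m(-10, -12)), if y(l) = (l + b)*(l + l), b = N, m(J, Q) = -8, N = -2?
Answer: -1580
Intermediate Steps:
b = -2
y(l) = 2*l*(-2 + l) (y(l) = (l - 2)*(l + l) = (-2 + l)*(2*l) = 2*l*(-2 + l))
-(-50 - 29)*(-15 + 17)*(y(1) + m(-10, -12)) = -(-50 - 29)*(-15 + 17)*(2*1*(-2 + 1) - 8) = -(-79*2)*(2*1*(-1) - 8) = -(-158)*(-2 - 8) = -(-158)*(-10) = -1*1580 = -1580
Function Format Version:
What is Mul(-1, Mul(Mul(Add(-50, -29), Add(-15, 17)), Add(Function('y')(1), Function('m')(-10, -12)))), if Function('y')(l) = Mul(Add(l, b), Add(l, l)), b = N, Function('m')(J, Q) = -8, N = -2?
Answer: -1580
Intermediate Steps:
b = -2
Function('y')(l) = Mul(2, l, Add(-2, l)) (Function('y')(l) = Mul(Add(l, -2), Add(l, l)) = Mul(Add(-2, l), Mul(2, l)) = Mul(2, l, Add(-2, l)))
Mul(-1, Mul(Mul(Add(-50, -29), Add(-15, 17)), Add(Function('y')(1), Function('m')(-10, -12)))) = Mul(-1, Mul(Mul(Add(-50, -29), Add(-15, 17)), Add(Mul(2, 1, Add(-2, 1)), -8))) = Mul(-1, Mul(Mul(-79, 2), Add(Mul(2, 1, -1), -8))) = Mul(-1, Mul(-158, Add(-2, -8))) = Mul(-1, Mul(-158, -10)) = Mul(-1, 1580) = -1580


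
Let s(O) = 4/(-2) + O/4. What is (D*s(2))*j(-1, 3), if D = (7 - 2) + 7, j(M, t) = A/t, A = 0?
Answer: 0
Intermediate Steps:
s(O) = -2 + O/4 (s(O) = 4*(-½) + O*(¼) = -2 + O/4)
j(M, t) = 0 (j(M, t) = 0/t = 0)
D = 12 (D = 5 + 7 = 12)
(D*s(2))*j(-1, 3) = (12*(-2 + (¼)*2))*0 = (12*(-2 + ½))*0 = (12*(-3/2))*0 = -18*0 = 0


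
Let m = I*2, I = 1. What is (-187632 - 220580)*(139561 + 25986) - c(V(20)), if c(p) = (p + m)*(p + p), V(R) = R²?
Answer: -67578593564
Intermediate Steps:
m = 2 (m = 1*2 = 2)
c(p) = 2*p*(2 + p) (c(p) = (p + 2)*(p + p) = (2 + p)*(2*p) = 2*p*(2 + p))
(-187632 - 220580)*(139561 + 25986) - c(V(20)) = (-187632 - 220580)*(139561 + 25986) - 2*20²*(2 + 20²) = -408212*165547 - 2*400*(2 + 400) = -67578271964 - 2*400*402 = -67578271964 - 1*321600 = -67578271964 - 321600 = -67578593564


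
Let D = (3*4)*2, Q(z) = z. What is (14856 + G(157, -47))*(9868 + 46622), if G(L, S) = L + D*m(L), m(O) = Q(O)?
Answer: 1060938690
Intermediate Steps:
m(O) = O
D = 24 (D = 12*2 = 24)
G(L, S) = 25*L (G(L, S) = L + 24*L = 25*L)
(14856 + G(157, -47))*(9868 + 46622) = (14856 + 25*157)*(9868 + 46622) = (14856 + 3925)*56490 = 18781*56490 = 1060938690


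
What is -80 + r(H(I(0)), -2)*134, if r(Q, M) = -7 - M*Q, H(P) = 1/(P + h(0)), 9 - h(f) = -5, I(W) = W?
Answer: -6992/7 ≈ -998.86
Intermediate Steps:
h(f) = 14 (h(f) = 9 - 1*(-5) = 9 + 5 = 14)
H(P) = 1/(14 + P) (H(P) = 1/(P + 14) = 1/(14 + P))
r(Q, M) = -7 - M*Q
-80 + r(H(I(0)), -2)*134 = -80 + (-7 - 1*(-2)/(14 + 0))*134 = -80 + (-7 - 1*(-2)/14)*134 = -80 + (-7 - 1*(-2)*1/14)*134 = -80 + (-7 + 1/7)*134 = -80 - 48/7*134 = -80 - 6432/7 = -6992/7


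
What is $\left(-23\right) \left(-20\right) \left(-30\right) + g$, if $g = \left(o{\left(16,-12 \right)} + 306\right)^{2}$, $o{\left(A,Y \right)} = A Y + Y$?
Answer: $-3396$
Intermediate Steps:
$o{\left(A,Y \right)} = Y + A Y$
$g = 10404$ ($g = \left(- 12 \left(1 + 16\right) + 306\right)^{2} = \left(\left(-12\right) 17 + 306\right)^{2} = \left(-204 + 306\right)^{2} = 102^{2} = 10404$)
$\left(-23\right) \left(-20\right) \left(-30\right) + g = \left(-23\right) \left(-20\right) \left(-30\right) + 10404 = 460 \left(-30\right) + 10404 = -13800 + 10404 = -3396$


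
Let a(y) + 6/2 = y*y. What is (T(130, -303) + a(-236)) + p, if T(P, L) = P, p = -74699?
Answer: -18876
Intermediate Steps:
a(y) = -3 + y² (a(y) = -3 + y*y = -3 + y²)
(T(130, -303) + a(-236)) + p = (130 + (-3 + (-236)²)) - 74699 = (130 + (-3 + 55696)) - 74699 = (130 + 55693) - 74699 = 55823 - 74699 = -18876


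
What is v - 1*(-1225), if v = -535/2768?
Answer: 3390265/2768 ≈ 1224.8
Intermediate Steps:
v = -535/2768 (v = -535*1/2768 = -535/2768 ≈ -0.19328)
v - 1*(-1225) = -535/2768 - 1*(-1225) = -535/2768 + 1225 = 3390265/2768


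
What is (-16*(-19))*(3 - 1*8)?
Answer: -1520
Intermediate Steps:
(-16*(-19))*(3 - 1*8) = 304*(3 - 8) = 304*(-5) = -1520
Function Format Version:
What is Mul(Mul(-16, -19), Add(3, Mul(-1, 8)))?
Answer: -1520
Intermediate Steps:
Mul(Mul(-16, -19), Add(3, Mul(-1, 8))) = Mul(304, Add(3, -8)) = Mul(304, -5) = -1520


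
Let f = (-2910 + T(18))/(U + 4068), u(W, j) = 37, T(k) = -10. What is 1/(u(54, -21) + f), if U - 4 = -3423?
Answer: 649/21093 ≈ 0.030769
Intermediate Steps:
U = -3419 (U = 4 - 3423 = -3419)
f = -2920/649 (f = (-2910 - 10)/(-3419 + 4068) = -2920/649 ≈ -4.4992)
1/(u(54, -21) + f) = 1/(37 - 2920/649) = 1/(21093/649) = 649/21093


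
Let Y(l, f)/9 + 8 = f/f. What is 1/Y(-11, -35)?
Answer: -1/63 ≈ -0.015873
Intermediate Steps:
Y(l, f) = -63 (Y(l, f) = -72 + 9*(f/f) = -72 + 9*1 = -72 + 9 = -63)
1/Y(-11, -35) = 1/(-63) = -1/63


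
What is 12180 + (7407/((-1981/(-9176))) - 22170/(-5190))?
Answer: 15933935635/342713 ≈ 46494.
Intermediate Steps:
12180 + (7407/((-1981/(-9176))) - 22170/(-5190)) = 12180 + (7407/((-1981*(-1/9176))) - 22170*(-1/5190)) = 12180 + (7407/(1981/9176) + 739/173) = 12180 + (7407*(9176/1981) + 739/173) = 12180 + (67966632/1981 + 739/173) = 12180 + 11759691295/342713 = 15933935635/342713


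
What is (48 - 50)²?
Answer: 4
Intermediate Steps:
(48 - 50)² = (-2)² = 4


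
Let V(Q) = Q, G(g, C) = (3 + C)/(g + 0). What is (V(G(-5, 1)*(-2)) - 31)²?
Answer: 21609/25 ≈ 864.36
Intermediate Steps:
G(g, C) = (3 + C)/g
(V(G(-5, 1)*(-2)) - 31)² = (((3 + 1)/(-5))*(-2) - 31)² = (-⅕*4*(-2) - 31)² = (-⅘*(-2) - 31)² = (8/5 - 31)² = (-147/5)² = 21609/25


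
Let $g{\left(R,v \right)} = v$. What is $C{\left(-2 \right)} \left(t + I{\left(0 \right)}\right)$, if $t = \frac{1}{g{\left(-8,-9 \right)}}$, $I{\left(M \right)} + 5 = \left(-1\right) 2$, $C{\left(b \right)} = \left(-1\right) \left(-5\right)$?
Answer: $- \frac{320}{9} \approx -35.556$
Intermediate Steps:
$C{\left(b \right)} = 5$
$I{\left(M \right)} = -7$ ($I{\left(M \right)} = -5 - 2 = -7$)
$t = - \frac{1}{9}$ ($t = \frac{1}{-9} = - \frac{1}{9} \approx -0.11111$)
$C{\left(-2 \right)} \left(t + I{\left(0 \right)}\right) = 5 \left(- \frac{1}{9} - 7\right) = 5 \left(- \frac{64}{9}\right) = - \frac{320}{9}$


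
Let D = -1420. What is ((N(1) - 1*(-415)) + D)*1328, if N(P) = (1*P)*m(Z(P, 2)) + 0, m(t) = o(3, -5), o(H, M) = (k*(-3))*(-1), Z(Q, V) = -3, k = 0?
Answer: -1334640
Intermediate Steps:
o(H, M) = 0 (o(H, M) = (0*(-3))*(-1) = 0*(-1) = 0)
m(t) = 0
N(P) = 0 (N(P) = (1*P)*0 + 0 = P*0 + 0 = 0 + 0 = 0)
((N(1) - 1*(-415)) + D)*1328 = ((0 - 1*(-415)) - 1420)*1328 = ((0 + 415) - 1420)*1328 = (415 - 1420)*1328 = -1005*1328 = -1334640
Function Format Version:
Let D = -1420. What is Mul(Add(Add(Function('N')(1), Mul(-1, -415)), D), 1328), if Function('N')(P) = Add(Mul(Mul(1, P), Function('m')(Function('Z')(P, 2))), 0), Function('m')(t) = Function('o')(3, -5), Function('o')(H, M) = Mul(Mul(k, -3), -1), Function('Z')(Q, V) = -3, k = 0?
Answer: -1334640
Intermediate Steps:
Function('o')(H, M) = 0 (Function('o')(H, M) = Mul(Mul(0, -3), -1) = Mul(0, -1) = 0)
Function('m')(t) = 0
Function('N')(P) = 0 (Function('N')(P) = Add(Mul(Mul(1, P), 0), 0) = Add(Mul(P, 0), 0) = Add(0, 0) = 0)
Mul(Add(Add(Function('N')(1), Mul(-1, -415)), D), 1328) = Mul(Add(Add(0, Mul(-1, -415)), -1420), 1328) = Mul(Add(Add(0, 415), -1420), 1328) = Mul(Add(415, -1420), 1328) = Mul(-1005, 1328) = -1334640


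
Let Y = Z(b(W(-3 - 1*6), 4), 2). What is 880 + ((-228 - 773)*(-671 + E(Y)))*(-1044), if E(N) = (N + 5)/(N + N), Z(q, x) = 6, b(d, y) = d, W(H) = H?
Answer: -700265687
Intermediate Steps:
Y = 6
E(N) = (5 + N)/(2*N) (E(N) = (5 + N)/((2*N)) = (5 + N)*(1/(2*N)) = (5 + N)/(2*N))
880 + ((-228 - 773)*(-671 + E(Y)))*(-1044) = 880 + ((-228 - 773)*(-671 + (½)*(5 + 6)/6))*(-1044) = 880 - 1001*(-671 + (½)*(⅙)*11)*(-1044) = 880 - 1001*(-671 + 11/12)*(-1044) = 880 - 1001*(-8041/12)*(-1044) = 880 + (8049041/12)*(-1044) = 880 - 700266567 = -700265687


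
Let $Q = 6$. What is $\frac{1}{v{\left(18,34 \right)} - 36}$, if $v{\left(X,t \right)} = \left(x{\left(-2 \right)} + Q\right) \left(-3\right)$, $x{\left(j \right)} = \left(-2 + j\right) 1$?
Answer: $- \frac{1}{42} \approx -0.02381$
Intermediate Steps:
$x{\left(j \right)} = -2 + j$
$v{\left(X,t \right)} = -6$ ($v{\left(X,t \right)} = \left(\left(-2 - 2\right) + 6\right) \left(-3\right) = \left(-4 + 6\right) \left(-3\right) = 2 \left(-3\right) = -6$)
$\frac{1}{v{\left(18,34 \right)} - 36} = \frac{1}{-6 - 36} = \frac{1}{-42} = - \frac{1}{42}$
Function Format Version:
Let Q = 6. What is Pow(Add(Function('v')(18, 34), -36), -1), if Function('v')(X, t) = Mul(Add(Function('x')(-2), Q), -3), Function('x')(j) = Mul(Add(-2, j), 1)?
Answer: Rational(-1, 42) ≈ -0.023810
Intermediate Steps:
Function('x')(j) = Add(-2, j)
Function('v')(X, t) = -6 (Function('v')(X, t) = Mul(Add(Add(-2, -2), 6), -3) = Mul(Add(-4, 6), -3) = Mul(2, -3) = -6)
Pow(Add(Function('v')(18, 34), -36), -1) = Pow(Add(-6, -36), -1) = Pow(-42, -1) = Rational(-1, 42)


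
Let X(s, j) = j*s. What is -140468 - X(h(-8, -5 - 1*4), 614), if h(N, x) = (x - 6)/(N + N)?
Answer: -1128349/8 ≈ -1.4104e+5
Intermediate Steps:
h(N, x) = (-6 + x)/(2*N) (h(N, x) = (-6 + x)/((2*N)) = (-6 + x)*(1/(2*N)) = (-6 + x)/(2*N))
-140468 - X(h(-8, -5 - 1*4), 614) = -140468 - 614*(½)*(-6 + (-5 - 1*4))/(-8) = -140468 - 614*(½)*(-⅛)*(-6 + (-5 - 4)) = -140468 - 614*(½)*(-⅛)*(-6 - 9) = -140468 - 614*(½)*(-⅛)*(-15) = -140468 - 614*15/16 = -140468 - 1*4605/8 = -140468 - 4605/8 = -1128349/8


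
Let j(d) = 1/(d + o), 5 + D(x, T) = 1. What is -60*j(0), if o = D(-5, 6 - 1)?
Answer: 15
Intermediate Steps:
D(x, T) = -4 (D(x, T) = -5 + 1 = -4)
o = -4
j(d) = 1/(-4 + d) (j(d) = 1/(d - 4) = 1/(-4 + d))
-60*j(0) = -60/(-4 + 0) = -60/(-4) = -60*(-1/4) = 15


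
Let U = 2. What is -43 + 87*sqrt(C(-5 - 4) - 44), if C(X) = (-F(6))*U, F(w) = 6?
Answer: -43 + 174*I*sqrt(14) ≈ -43.0 + 651.05*I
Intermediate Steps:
C(X) = -12 (C(X) = -1*6*2 = -6*2 = -12)
-43 + 87*sqrt(C(-5 - 4) - 44) = -43 + 87*sqrt(-12 - 44) = -43 + 87*sqrt(-56) = -43 + 87*(2*I*sqrt(14)) = -43 + 174*I*sqrt(14)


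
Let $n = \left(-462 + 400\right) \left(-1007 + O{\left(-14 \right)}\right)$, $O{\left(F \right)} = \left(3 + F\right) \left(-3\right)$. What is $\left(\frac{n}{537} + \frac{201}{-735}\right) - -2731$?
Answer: $\frac{374063096}{131565} \approx 2843.2$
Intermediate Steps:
$O{\left(F \right)} = -9 - 3 F$
$n = 60388$ ($n = \left(-462 + 400\right) \left(-1007 - -33\right) = - 62 \left(-1007 + \left(-9 + 42\right)\right) = - 62 \left(-1007 + 33\right) = \left(-62\right) \left(-974\right) = 60388$)
$\left(\frac{n}{537} + \frac{201}{-735}\right) - -2731 = \left(\frac{60388}{537} + \frac{201}{-735}\right) - -2731 = \left(60388 \cdot \frac{1}{537} + 201 \left(- \frac{1}{735}\right)\right) + 2731 = \left(\frac{60388}{537} - \frac{67}{245}\right) + 2731 = \frac{14759081}{131565} + 2731 = \frac{374063096}{131565}$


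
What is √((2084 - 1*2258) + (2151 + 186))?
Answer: √2163 ≈ 46.508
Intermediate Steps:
√((2084 - 1*2258) + (2151 + 186)) = √((2084 - 2258) + 2337) = √(-174 + 2337) = √2163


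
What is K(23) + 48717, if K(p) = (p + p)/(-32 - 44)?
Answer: 1851223/38 ≈ 48716.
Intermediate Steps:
K(p) = -p/38 (K(p) = (2*p)/(-76) = (2*p)*(-1/76) = -p/38)
K(23) + 48717 = -1/38*23 + 48717 = -23/38 + 48717 = 1851223/38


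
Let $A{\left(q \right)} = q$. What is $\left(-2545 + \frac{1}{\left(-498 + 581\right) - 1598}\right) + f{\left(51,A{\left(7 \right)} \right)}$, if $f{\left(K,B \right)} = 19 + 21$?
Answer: $- \frac{3795076}{1515} \approx -2505.0$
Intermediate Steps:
$f{\left(K,B \right)} = 40$
$\left(-2545 + \frac{1}{\left(-498 + 581\right) - 1598}\right) + f{\left(51,A{\left(7 \right)} \right)} = \left(-2545 + \frac{1}{\left(-498 + 581\right) - 1598}\right) + 40 = \left(-2545 + \frac{1}{83 - 1598}\right) + 40 = \left(-2545 + \frac{1}{-1515}\right) + 40 = \left(-2545 - \frac{1}{1515}\right) + 40 = - \frac{3855676}{1515} + 40 = - \frac{3795076}{1515}$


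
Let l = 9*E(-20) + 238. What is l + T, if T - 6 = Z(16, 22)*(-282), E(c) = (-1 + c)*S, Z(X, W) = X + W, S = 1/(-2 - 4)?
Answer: -20881/2 ≈ -10441.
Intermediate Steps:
S = -1/6 (S = 1/(-6) = -1/6 ≈ -0.16667)
Z(X, W) = W + X
E(c) = 1/6 - c/6 (E(c) = (-1 + c)*(-1/6) = 1/6 - c/6)
T = -10710 (T = 6 + (22 + 16)*(-282) = 6 + 38*(-282) = 6 - 10716 = -10710)
l = 539/2 (l = 9*(1/6 - 1/6*(-20)) + 238 = 9*(1/6 + 10/3) + 238 = 9*(7/2) + 238 = 63/2 + 238 = 539/2 ≈ 269.50)
l + T = 539/2 - 10710 = -20881/2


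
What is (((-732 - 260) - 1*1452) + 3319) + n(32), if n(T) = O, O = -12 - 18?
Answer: 845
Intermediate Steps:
O = -30
n(T) = -30
(((-732 - 260) - 1*1452) + 3319) + n(32) = (((-732 - 260) - 1*1452) + 3319) - 30 = ((-992 - 1452) + 3319) - 30 = (-2444 + 3319) - 30 = 875 - 30 = 845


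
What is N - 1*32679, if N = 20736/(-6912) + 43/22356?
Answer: -730638749/22356 ≈ -32682.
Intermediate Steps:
N = -67025/22356 (N = 20736*(-1/6912) + 43*(1/22356) = -3 + 43/22356 = -67025/22356 ≈ -2.9981)
N - 1*32679 = -67025/22356 - 1*32679 = -67025/22356 - 32679 = -730638749/22356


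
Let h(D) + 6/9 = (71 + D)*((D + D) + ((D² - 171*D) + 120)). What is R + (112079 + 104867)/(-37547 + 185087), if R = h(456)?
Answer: 5092548534973/73770 ≈ 6.9033e+7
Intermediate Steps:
h(D) = -⅔ + (71 + D)*(120 + D² - 169*D) (h(D) = -⅔ + (71 + D)*((D + D) + ((D² - 171*D) + 120)) = -⅔ + (71 + D)*(2*D + (120 + D² - 171*D)) = -⅔ + (71 + D)*(120 + D² - 169*D))
R = 207098350/3 (R = 25558/3 + 456³ - 11879*456 - 98*456² = 25558/3 + 94818816 - 5416824 - 98*207936 = 25558/3 + 94818816 - 5416824 - 20377728 = 207098350/3 ≈ 6.9033e+7)
R + (112079 + 104867)/(-37547 + 185087) = 207098350/3 + (112079 + 104867)/(-37547 + 185087) = 207098350/3 + 216946/147540 = 207098350/3 + 216946*(1/147540) = 207098350/3 + 108473/73770 = 5092548534973/73770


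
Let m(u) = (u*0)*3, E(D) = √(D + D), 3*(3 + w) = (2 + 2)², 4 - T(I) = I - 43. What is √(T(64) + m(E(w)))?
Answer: I*√17 ≈ 4.1231*I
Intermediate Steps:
T(I) = 47 - I (T(I) = 4 - (I - 43) = 4 - (-43 + I) = 4 + (43 - I) = 47 - I)
w = 7/3 (w = -3 + (2 + 2)²/3 = -3 + (⅓)*4² = -3 + (⅓)*16 = -3 + 16/3 = 7/3 ≈ 2.3333)
E(D) = √2*√D (E(D) = √(2*D) = √2*√D)
m(u) = 0 (m(u) = 0*3 = 0)
√(T(64) + m(E(w))) = √((47 - 1*64) + 0) = √((47 - 64) + 0) = √(-17 + 0) = √(-17) = I*√17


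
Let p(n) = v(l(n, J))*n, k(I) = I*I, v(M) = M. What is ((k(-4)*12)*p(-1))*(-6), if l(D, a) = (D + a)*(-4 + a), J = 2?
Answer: -2304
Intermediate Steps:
l(D, a) = (-4 + a)*(D + a)
k(I) = I**2
p(n) = n*(-4 - 2*n) (p(n) = (2**2 - 4*n - 4*2 + n*2)*n = (4 - 4*n - 8 + 2*n)*n = (-4 - 2*n)*n = n*(-4 - 2*n))
((k(-4)*12)*p(-1))*(-6) = (((-4)**2*12)*(-2*(-1)*(2 - 1)))*(-6) = ((16*12)*(-2*(-1)*1))*(-6) = (192*2)*(-6) = 384*(-6) = -2304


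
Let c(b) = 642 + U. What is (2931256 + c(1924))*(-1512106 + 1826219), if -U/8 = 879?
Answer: 918738433858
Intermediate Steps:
U = -7032 (U = -8*879 = -7032)
c(b) = -6390 (c(b) = 642 - 7032 = -6390)
(2931256 + c(1924))*(-1512106 + 1826219) = (2931256 - 6390)*(-1512106 + 1826219) = 2924866*314113 = 918738433858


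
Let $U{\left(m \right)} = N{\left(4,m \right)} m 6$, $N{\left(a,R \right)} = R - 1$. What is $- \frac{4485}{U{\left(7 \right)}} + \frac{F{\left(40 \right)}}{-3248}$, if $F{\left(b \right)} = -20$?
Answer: $- \frac{10835}{609} \approx -17.791$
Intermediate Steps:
$N{\left(a,R \right)} = -1 + R$
$U{\left(m \right)} = 6 m \left(-1 + m\right)$ ($U{\left(m \right)} = \left(-1 + m\right) m 6 = m \left(-1 + m\right) 6 = 6 m \left(-1 + m\right)$)
$- \frac{4485}{U{\left(7 \right)}} + \frac{F{\left(40 \right)}}{-3248} = - \frac{4485}{6 \cdot 7 \left(-1 + 7\right)} - \frac{20}{-3248} = - \frac{4485}{6 \cdot 7 \cdot 6} - - \frac{5}{812} = - \frac{4485}{252} + \frac{5}{812} = \left(-4485\right) \frac{1}{252} + \frac{5}{812} = - \frac{1495}{84} + \frac{5}{812} = - \frac{10835}{609}$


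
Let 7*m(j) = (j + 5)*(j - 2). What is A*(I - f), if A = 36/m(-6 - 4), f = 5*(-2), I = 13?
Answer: 483/5 ≈ 96.600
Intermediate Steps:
f = -10
m(j) = (-2 + j)*(5 + j)/7 (m(j) = ((j + 5)*(j - 2))/7 = ((5 + j)*(-2 + j))/7 = ((-2 + j)*(5 + j))/7 = (-2 + j)*(5 + j)/7)
A = 21/5 (A = 36/(-10/7 + (-6 - 4)²/7 + 3*(-6 - 4)/7) = 36/(-10/7 + (⅐)*(-10)² + (3/7)*(-10)) = 36/(-10/7 + (⅐)*100 - 30/7) = 36/(-10/7 + 100/7 - 30/7) = 36/(60/7) = 36*(7/60) = 21/5 ≈ 4.2000)
A*(I - f) = 21*(13 - 1*(-10))/5 = 21*(13 + 10)/5 = (21/5)*23 = 483/5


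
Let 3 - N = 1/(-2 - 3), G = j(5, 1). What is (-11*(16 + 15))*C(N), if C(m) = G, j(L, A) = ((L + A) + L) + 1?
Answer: -4092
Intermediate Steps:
j(L, A) = 1 + A + 2*L (j(L, A) = ((A + L) + L) + 1 = (A + 2*L) + 1 = 1 + A + 2*L)
G = 12 (G = 1 + 1 + 2*5 = 1 + 1 + 10 = 12)
N = 16/5 (N = 3 - 1/(-2 - 3) = 3 - 1/(-5) = 3 - 1*(-⅕) = 3 + ⅕ = 16/5 ≈ 3.2000)
C(m) = 12
(-11*(16 + 15))*C(N) = -11*(16 + 15)*12 = -11*31*12 = -341*12 = -4092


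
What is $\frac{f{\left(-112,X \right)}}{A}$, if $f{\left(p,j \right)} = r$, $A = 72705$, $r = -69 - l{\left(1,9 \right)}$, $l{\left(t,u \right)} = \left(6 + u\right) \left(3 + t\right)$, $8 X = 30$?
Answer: $- \frac{43}{24235} \approx -0.0017743$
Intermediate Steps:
$X = \frac{15}{4}$ ($X = \frac{1}{8} \cdot 30 = \frac{15}{4} \approx 3.75$)
$l{\left(t,u \right)} = \left(3 + t\right) \left(6 + u\right)$
$r = -129$ ($r = -69 - \left(18 + 3 \cdot 9 + 6 \cdot 1 + 1 \cdot 9\right) = -69 - \left(18 + 27 + 6 + 9\right) = -69 - 60 = -129$)
$f{\left(p,j \right)} = -129$
$\frac{f{\left(-112,X \right)}}{A} = - \frac{129}{72705} = \left(-129\right) \frac{1}{72705} = - \frac{43}{24235}$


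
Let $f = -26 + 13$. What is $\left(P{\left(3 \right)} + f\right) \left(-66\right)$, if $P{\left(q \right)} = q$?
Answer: $660$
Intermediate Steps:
$f = -13$
$\left(P{\left(3 \right)} + f\right) \left(-66\right) = \left(3 - 13\right) \left(-66\right) = \left(-10\right) \left(-66\right) = 660$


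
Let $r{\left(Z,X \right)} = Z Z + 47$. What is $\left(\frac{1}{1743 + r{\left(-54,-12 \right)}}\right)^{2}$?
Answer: $\frac{1}{22146436} \approx 4.5154 \cdot 10^{-8}$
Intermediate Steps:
$r{\left(Z,X \right)} = 47 + Z^{2}$ ($r{\left(Z,X \right)} = Z^{2} + 47 = 47 + Z^{2}$)
$\left(\frac{1}{1743 + r{\left(-54,-12 \right)}}\right)^{2} = \left(\frac{1}{1743 + \left(47 + \left(-54\right)^{2}\right)}\right)^{2} = \left(\frac{1}{1743 + \left(47 + 2916\right)}\right)^{2} = \left(\frac{1}{1743 + 2963}\right)^{2} = \left(\frac{1}{4706}\right)^{2} = \frac{1}{22146436}$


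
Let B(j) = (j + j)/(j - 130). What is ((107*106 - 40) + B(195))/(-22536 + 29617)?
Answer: 11308/7081 ≈ 1.5970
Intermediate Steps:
B(j) = 2*j/(-130 + j) (B(j) = (2*j)/(-130 + j) = 2*j/(-130 + j))
((107*106 - 40) + B(195))/(-22536 + 29617) = ((107*106 - 40) + 2*195/(-130 + 195))/(-22536 + 29617) = ((11342 - 40) + 2*195/65)/7081 = (11302 + 2*195*(1/65))*(1/7081) = (11302 + 6)*(1/7081) = 11308*(1/7081) = 11308/7081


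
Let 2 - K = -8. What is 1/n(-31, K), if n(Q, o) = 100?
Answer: 1/100 ≈ 0.010000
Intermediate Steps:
K = 10 (K = 2 - 1*(-8) = 2 + 8 = 10)
1/n(-31, K) = 1/100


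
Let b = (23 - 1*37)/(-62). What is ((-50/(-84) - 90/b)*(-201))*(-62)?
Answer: -34717055/7 ≈ -4.9596e+6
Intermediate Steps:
b = 7/31 (b = (23 - 37)*(-1/62) = -14*(-1/62) = 7/31 ≈ 0.22581)
((-50/(-84) - 90/b)*(-201))*(-62) = ((-50/(-84) - 90/7/31)*(-201))*(-62) = ((-50*(-1/84) - 90*31/7)*(-201))*(-62) = ((25/42 - 2790/7)*(-201))*(-62) = -16715/42*(-201)*(-62) = (1119905/14)*(-62) = -34717055/7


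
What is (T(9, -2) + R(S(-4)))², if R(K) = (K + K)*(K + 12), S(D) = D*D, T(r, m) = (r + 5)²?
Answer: 1192464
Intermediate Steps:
T(r, m) = (5 + r)²
S(D) = D²
R(K) = 2*K*(12 + K) (R(K) = (2*K)*(12 + K) = 2*K*(12 + K))
(T(9, -2) + R(S(-4)))² = ((5 + 9)² + 2*(-4)²*(12 + (-4)²))² = (14² + 2*16*(12 + 16))² = (196 + 2*16*28)² = (196 + 896)² = 1092² = 1192464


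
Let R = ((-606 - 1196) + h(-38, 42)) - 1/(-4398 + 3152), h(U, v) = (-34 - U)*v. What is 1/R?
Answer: -1246/2035963 ≈ -0.00061200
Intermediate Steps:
h(U, v) = v*(-34 - U)
R = -2035963/1246 (R = ((-606 - 1196) - 1*42*(34 - 38)) - 1/(-4398 + 3152) = (-1802 - 1*42*(-4)) - 1/(-1246) = (-1802 + 168) - 1*(-1/1246) = -1634 + 1/1246 = -2035963/1246 ≈ -1634.0)
1/R = 1/(-2035963/1246) = -1246/2035963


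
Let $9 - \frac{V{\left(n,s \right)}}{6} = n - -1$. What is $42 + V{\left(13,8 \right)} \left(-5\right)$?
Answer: $192$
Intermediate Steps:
$V{\left(n,s \right)} = 48 - 6 n$ ($V{\left(n,s \right)} = 54 - 6 \left(n - -1\right) = 54 - 6 \left(n + 1\right) = 54 - 6 \left(1 + n\right) = 54 - \left(6 + 6 n\right) = 48 - 6 n$)
$42 + V{\left(13,8 \right)} \left(-5\right) = 42 + \left(48 - 78\right) \left(-5\right) = 42 - -150 = 42 + 150 = 192$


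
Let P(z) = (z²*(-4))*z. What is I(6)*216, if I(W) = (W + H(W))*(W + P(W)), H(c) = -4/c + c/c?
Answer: -1173744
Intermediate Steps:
P(z) = -4*z³ (P(z) = (-4*z²)*z = -4*z³)
H(c) = 1 - 4/c (H(c) = -4/c + 1 = 1 - 4/c)
I(W) = (W - 4*W³)*(W + (-4 + W)/W) (I(W) = (W + (-4 + W)/W)*(W - 4*W³) = (W - 4*W³)*(W + (-4 + W)/W))
I(6)*216 = (-4 + 6 - 4*6³ - 4*6⁴ + 17*6²)*216 = (-4 + 6 - 4*216 - 4*1296 + 17*36)*216 = (-4 + 6 - 864 - 5184 + 612)*216 = -5434*216 = -1173744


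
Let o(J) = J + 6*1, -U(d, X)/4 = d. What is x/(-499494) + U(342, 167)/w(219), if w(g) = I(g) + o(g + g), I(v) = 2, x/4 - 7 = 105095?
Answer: -72567480/18564527 ≈ -3.9089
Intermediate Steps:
x = 420408 (x = 28 + 4*105095 = 28 + 420380 = 420408)
U(d, X) = -4*d
o(J) = 6 + J (o(J) = J + 6 = 6 + J)
w(g) = 8 + 2*g (w(g) = 2 + (6 + (g + g)) = 2 + (6 + 2*g) = 8 + 2*g)
x/(-499494) + U(342, 167)/w(219) = 420408/(-499494) + (-4*342)/(8 + 2*219) = 420408*(-1/499494) - 1368/(8 + 438) = -70068/83249 - 1368/446 = -70068/83249 - 1368*1/446 = -70068/83249 - 684/223 = -72567480/18564527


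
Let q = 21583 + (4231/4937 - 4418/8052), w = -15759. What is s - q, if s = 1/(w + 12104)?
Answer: -1567986427771807/72648103110 ≈ -21583.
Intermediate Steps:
s = -1/3655 (s = 1/(-15759 + 12104) = 1/(-3655) = -1/3655 ≈ -0.00027360)
q = 428997649219/19876362 (q = 21583 + (4231*(1/4937) - 4418*1/8052) = 21583 + (4231/4937 - 2209/4026) = 21583 + 6128173/19876362 = 428997649219/19876362 ≈ 21583.)
s - q = -1/3655 - 1*428997649219/19876362 = -1/3655 - 428997649219/19876362 = -1567986427771807/72648103110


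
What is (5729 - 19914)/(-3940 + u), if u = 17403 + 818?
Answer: -14185/14281 ≈ -0.99328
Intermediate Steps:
u = 18221
(5729 - 19914)/(-3940 + u) = (5729 - 19914)/(-3940 + 18221) = -14185/14281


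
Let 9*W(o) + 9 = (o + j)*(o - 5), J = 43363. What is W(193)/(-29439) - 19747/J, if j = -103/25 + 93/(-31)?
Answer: -56224468706/95742251775 ≈ -0.58725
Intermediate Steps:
j = -178/25 (j = -103*1/25 + 93*(-1/31) = -103/25 - 3 = -178/25 ≈ -7.1200)
W(o) = -1 + (-5 + o)*(-178/25 + o)/9 (W(o) = -1 + ((o - 178/25)*(o - 5))/9 = -1 + ((-178/25 + o)*(-5 + o))/9 = -1 + ((-5 + o)*(-178/25 + o))/9 = -1 + (-5 + o)*(-178/25 + o)/9)
W(193)/(-29439) - 19747/J = (133/45 - 101/75*193 + (⅑)*193²)/(-29439) - 19747/43363 = (133/45 - 19493/75 + (⅑)*37249)*(-1/29439) - 19747*1/43363 = (133/45 - 19493/75 + 37249/9)*(-1/29439) - 19747/43363 = (291137/75)*(-1/29439) - 19747/43363 = -291137/2207925 - 19747/43363 = -56224468706/95742251775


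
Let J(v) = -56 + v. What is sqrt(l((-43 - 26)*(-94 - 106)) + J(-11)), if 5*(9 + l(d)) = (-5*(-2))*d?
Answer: 2*sqrt(6881) ≈ 165.90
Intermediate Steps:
l(d) = -9 + 2*d (l(d) = -9 + ((-5*(-2))*d)/5 = -9 + (10*d)/5 = -9 + 2*d)
sqrt(l((-43 - 26)*(-94 - 106)) + J(-11)) = sqrt((-9 + 2*((-43 - 26)*(-94 - 106))) + (-56 - 11)) = sqrt((-9 + 2*(-69*(-200))) - 67) = sqrt((-9 + 2*13800) - 67) = sqrt((-9 + 27600) - 67) = sqrt(27591 - 67) = sqrt(27524) = 2*sqrt(6881)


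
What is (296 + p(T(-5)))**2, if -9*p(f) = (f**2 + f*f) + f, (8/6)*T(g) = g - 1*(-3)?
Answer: 786769/9 ≈ 87419.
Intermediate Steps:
T(g) = 9/4 + 3*g/4 (T(g) = 3*(g - 1*(-3))/4 = 3*(g + 3)/4 = 3*(3 + g)/4 = 9/4 + 3*g/4)
p(f) = -2*f**2/9 - f/9 (p(f) = -((f**2 + f*f) + f)/9 = -((f**2 + f**2) + f)/9 = -(2*f**2 + f)/9 = -(f + 2*f**2)/9 = -2*f**2/9 - f/9)
(296 + p(T(-5)))**2 = (296 - (9/4 + (3/4)*(-5))*(1 + 2*(9/4 + (3/4)*(-5)))/9)**2 = (296 - (9/4 - 15/4)*(1 + 2*(9/4 - 15/4))/9)**2 = (296 - 1/9*(-3/2)*(1 + 2*(-3/2)))**2 = (296 - 1/9*(-3/2)*(1 - 3))**2 = (296 - 1/9*(-3/2)*(-2))**2 = (296 - 1/3)**2 = (887/3)**2 = 786769/9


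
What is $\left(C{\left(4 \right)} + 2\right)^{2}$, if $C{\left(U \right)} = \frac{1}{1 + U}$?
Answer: $\frac{121}{25} \approx 4.84$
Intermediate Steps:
$\left(C{\left(4 \right)} + 2\right)^{2} = \left(\frac{1}{1 + 4} + 2\right)^{2} = \left(\frac{1}{5} + 2\right)^{2} = \left(\frac{11}{5}\right)^{2} = \frac{121}{25}$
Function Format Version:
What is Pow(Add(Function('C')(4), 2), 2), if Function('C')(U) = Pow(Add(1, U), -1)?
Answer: Rational(121, 25) ≈ 4.8400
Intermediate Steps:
Pow(Add(Function('C')(4), 2), 2) = Pow(Add(Pow(Add(1, 4), -1), 2), 2) = Pow(Add(Pow(5, -1), 2), 2) = Pow(Add(Rational(1, 5), 2), 2) = Pow(Rational(11, 5), 2) = Rational(121, 25)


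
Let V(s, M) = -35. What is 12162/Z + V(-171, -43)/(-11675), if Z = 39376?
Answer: 14336951/45971480 ≈ 0.31187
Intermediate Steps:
12162/Z + V(-171, -43)/(-11675) = 12162/39376 - 35/(-11675) = 12162*(1/39376) - 35*(-1/11675) = 6081/19688 + 7/2335 = 14336951/45971480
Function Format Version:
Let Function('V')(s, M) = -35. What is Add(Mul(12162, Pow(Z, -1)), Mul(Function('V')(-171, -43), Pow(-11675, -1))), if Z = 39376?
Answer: Rational(14336951, 45971480) ≈ 0.31187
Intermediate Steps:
Add(Mul(12162, Pow(Z, -1)), Mul(Function('V')(-171, -43), Pow(-11675, -1))) = Add(Mul(12162, Pow(39376, -1)), Mul(-35, Pow(-11675, -1))) = Add(Mul(12162, Rational(1, 39376)), Mul(-35, Rational(-1, 11675))) = Add(Rational(6081, 19688), Rational(7, 2335)) = Rational(14336951, 45971480)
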